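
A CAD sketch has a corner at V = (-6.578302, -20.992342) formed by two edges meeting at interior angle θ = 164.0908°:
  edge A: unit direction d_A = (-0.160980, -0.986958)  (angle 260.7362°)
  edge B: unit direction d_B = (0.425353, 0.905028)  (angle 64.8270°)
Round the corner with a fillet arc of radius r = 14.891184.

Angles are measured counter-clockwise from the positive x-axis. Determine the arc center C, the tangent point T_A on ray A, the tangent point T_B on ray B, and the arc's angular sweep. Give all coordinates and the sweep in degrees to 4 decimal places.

center=(7.7837,-25.4432) T_A=(-6.9133,-23.0460) T_B=(-5.6932,-19.1092) sweep=15.9092

bisector direction at 342.7816° = (0.955183,-0.296015)
center distance |VC| = r/sin(θ/2) = 14.891184/sin(82.0454°) = 15.035858
C = V + |VC|·bis = (7.7837,-25.4432)
T_A = V + ((C−V)·d_A)·d_A = V + 2.0808·d_A = (-6.9133,-23.0460)
T_B = V + ((C−V)·d_B)·d_B = V + 2.0808·d_B = (-5.6932,-19.1092)
sweep = 180° − θ = 15.9092°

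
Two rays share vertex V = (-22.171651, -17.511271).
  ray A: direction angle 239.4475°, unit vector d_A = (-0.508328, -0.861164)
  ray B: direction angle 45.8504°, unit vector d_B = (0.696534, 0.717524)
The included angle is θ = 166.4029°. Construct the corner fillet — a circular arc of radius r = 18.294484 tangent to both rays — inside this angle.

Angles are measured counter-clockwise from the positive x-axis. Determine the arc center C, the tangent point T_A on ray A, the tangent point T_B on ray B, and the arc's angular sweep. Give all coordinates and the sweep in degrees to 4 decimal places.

center=(-7.5258,-28.6891) T_A=(-23.2803,-19.3895) T_B=(-20.6525,-15.9463) sweep=13.5971

bisector direction at 322.6490° = (0.794933,-0.606697)
center distance |VC| = r/sin(θ/2) = 18.294484/sin(83.2014°) = 18.424033
C = V + |VC|·bis = (-7.5258,-28.6891)
T_A = V + ((C−V)·d_A)·d_A = V + 2.1810·d_A = (-23.2803,-19.3895)
T_B = V + ((C−V)·d_B)·d_B = V + 2.1810·d_B = (-20.6525,-15.9463)
sweep = 180° − θ = 13.5971°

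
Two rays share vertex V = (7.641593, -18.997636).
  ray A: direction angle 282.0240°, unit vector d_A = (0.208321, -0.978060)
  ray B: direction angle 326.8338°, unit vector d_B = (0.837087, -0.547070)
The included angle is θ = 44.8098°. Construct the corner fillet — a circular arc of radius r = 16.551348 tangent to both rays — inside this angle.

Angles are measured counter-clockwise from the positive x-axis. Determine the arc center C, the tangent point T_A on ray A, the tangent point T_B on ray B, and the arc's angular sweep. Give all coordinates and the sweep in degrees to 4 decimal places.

center=(32.1933,-54.8157) T_A=(16.0050,-58.2637) T_B=(41.2480,-40.9607) sweep=135.1902

bisector direction at 304.4289° = (0.565383,-0.824828)
center distance |VC| = r/sin(θ/2) = 16.551348/sin(22.4049°) = 43.424825
C = V + |VC|·bis = (32.1933,-54.8157)
T_A = V + ((C−V)·d_A)·d_A = V + 40.1468·d_A = (16.0050,-58.2637)
T_B = V + ((C−V)·d_B)·d_B = V + 40.1468·d_B = (41.2480,-40.9607)
sweep = 180° − θ = 135.1902°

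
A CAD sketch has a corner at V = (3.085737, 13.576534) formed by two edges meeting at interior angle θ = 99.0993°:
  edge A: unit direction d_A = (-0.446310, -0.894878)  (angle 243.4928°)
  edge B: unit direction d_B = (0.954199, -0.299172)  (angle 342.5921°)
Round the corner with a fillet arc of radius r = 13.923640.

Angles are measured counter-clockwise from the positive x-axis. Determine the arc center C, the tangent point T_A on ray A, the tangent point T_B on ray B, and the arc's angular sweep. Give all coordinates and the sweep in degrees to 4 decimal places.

center=(10.2475,-3.2609) T_A=(-2.2124,2.9534) T_B=(14.4131,10.0250) sweep=80.9007

bisector direction at 293.0425° = (0.391413,-0.920215)
center distance |VC| = r/sin(θ/2) = 13.923640/sin(49.5496°) = 18.297263
C = V + |VC|·bis = (10.2475,-3.2609)
T_A = V + ((C−V)·d_A)·d_A = V + 11.8711·d_A = (-2.2124,2.9534)
T_B = V + ((C−V)·d_B)·d_B = V + 11.8711·d_B = (14.4131,10.0250)
sweep = 180° − θ = 80.9007°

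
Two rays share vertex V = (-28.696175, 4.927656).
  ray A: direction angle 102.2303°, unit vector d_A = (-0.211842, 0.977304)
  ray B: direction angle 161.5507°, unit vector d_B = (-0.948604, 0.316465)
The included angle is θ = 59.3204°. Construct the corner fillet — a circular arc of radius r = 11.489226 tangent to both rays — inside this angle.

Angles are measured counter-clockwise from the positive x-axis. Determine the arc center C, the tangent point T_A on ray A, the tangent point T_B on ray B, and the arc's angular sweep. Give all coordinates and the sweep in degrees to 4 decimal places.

center=(-44.1986,22.2112) T_A=(-32.9701,24.6451) T_B=(-47.8346,11.3124) sweep=120.6796

bisector direction at 131.8905° = (-0.667709,0.744422)
center distance |VC| = r/sin(θ/2) = 11.489226/sin(29.6602°) = 23.217351
C = V + |VC|·bis = (-44.1986,22.2112)
T_A = V + ((C−V)·d_A)·d_A = V + 20.1753·d_A = (-32.9701,24.6451)
T_B = V + ((C−V)·d_B)·d_B = V + 20.1753·d_B = (-47.8346,11.3124)
sweep = 180° − θ = 120.6796°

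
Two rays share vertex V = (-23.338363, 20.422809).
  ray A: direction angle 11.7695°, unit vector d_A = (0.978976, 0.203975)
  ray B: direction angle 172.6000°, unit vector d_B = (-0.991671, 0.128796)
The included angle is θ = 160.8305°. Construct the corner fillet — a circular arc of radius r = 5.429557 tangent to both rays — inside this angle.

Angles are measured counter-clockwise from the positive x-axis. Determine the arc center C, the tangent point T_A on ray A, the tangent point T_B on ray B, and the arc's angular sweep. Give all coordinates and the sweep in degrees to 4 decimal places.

bisector direction at 92.1848° = (-0.038122,0.999273)
center distance |VC| = r/sin(θ/2) = 5.429557/sin(80.4153°) = 5.506425
C = V + |VC|·bis = (-23.5483,25.9252)
T_A = V + ((C−V)·d_A)·d_A = V + 0.9169·d_A = (-22.4408,20.6098)
T_B = V + ((C−V)·d_B)·d_B = V + 0.9169·d_B = (-24.2476,20.5409)
sweep = 180° − θ = 19.1695°

center=(-23.5483,25.9252) T_A=(-22.4408,20.6098) T_B=(-24.2476,20.5409) sweep=19.1695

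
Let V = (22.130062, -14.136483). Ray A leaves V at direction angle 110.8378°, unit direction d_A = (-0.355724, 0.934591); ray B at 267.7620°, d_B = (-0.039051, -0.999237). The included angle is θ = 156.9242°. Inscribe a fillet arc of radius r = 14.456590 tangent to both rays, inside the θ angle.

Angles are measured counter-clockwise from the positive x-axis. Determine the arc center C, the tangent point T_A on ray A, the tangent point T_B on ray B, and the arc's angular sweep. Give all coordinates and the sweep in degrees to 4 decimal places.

center=(7.5693,-16.5209) T_A=(21.0803,-11.3783) T_B=(22.0148,-17.0854) sweep=23.0758

bisector direction at 189.2999° = (-0.986856,-0.161602)
center distance |VC| = r/sin(θ/2) = 14.456590/sin(78.4621°) = 14.754745
C = V + |VC|·bis = (7.5693,-16.5209)
T_A = V + ((C−V)·d_A)·d_A = V + 2.9512·d_A = (21.0803,-11.3783)
T_B = V + ((C−V)·d_B)·d_B = V + 2.9512·d_B = (22.0148,-17.0854)
sweep = 180° − θ = 23.0758°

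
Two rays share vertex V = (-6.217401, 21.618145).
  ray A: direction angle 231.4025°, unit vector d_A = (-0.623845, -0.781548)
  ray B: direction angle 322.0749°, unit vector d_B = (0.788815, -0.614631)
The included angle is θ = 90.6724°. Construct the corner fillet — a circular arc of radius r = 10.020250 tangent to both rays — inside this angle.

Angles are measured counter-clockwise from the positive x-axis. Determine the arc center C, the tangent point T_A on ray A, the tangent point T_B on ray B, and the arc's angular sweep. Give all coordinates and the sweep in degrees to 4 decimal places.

bisector direction at 276.7387° = (0.117342,-0.993092)
center distance |VC| = r/sin(θ/2) = 10.020250/sin(45.3362°) = 14.088349
C = V + |VC|·bis = (-4.5643,7.6271)
T_A = V + ((C−V)·d_A)·d_A = V + 9.9033·d_A = (-12.3956,13.8782)
T_B = V + ((C−V)·d_B)·d_B = V + 9.9033·d_B = (1.5945,15.5312)
sweep = 180° − θ = 89.3276°

center=(-4.5643,7.6271) T_A=(-12.3956,13.8782) T_B=(1.5945,15.5312) sweep=89.3276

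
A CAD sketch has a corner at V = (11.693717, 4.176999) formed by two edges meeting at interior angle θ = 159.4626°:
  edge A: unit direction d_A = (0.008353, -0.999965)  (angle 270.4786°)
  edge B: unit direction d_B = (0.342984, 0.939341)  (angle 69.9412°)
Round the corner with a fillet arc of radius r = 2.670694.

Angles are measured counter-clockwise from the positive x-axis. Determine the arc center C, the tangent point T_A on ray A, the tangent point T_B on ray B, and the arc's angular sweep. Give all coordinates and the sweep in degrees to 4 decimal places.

center=(14.3684,3.7155) T_A=(11.6978,3.6932) T_B=(11.8597,4.6315) sweep=20.5374

bisector direction at 350.2099° = (0.985437,-0.170039)
center distance |VC| = r/sin(θ/2) = 2.670694/sin(79.7313°) = 2.714168
C = V + |VC|·bis = (14.3684,3.7155)
T_A = V + ((C−V)·d_A)·d_A = V + 0.4838·d_A = (11.6978,3.6932)
T_B = V + ((C−V)·d_B)·d_B = V + 0.4838·d_B = (11.8597,4.6315)
sweep = 180° − θ = 20.5374°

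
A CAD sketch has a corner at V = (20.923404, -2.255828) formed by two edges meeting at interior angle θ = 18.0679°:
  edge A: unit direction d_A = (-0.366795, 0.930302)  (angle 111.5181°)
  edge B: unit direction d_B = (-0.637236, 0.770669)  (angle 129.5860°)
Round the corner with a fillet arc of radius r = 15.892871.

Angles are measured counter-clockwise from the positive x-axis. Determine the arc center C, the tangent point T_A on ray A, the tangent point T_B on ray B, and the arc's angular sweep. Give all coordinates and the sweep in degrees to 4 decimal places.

center=(-30.5267,84.9079) T_A=(-15.7415,90.7374) T_B=(-42.7748,74.7804) sweep=161.9321

bisector direction at 120.5520° = (-0.508321,0.861168)
center distance |VC| = r/sin(θ/2) = 15.892871/sin(9.0340°) = 101.215789
C = V + |VC|·bis = (-30.5267,84.9079)
T_A = V + ((C−V)·d_A)·d_A = V + 99.9603·d_A = (-15.7415,90.7374)
T_B = V + ((C−V)·d_B)·d_B = V + 99.9603·d_B = (-42.7748,74.7804)
sweep = 180° − θ = 161.9321°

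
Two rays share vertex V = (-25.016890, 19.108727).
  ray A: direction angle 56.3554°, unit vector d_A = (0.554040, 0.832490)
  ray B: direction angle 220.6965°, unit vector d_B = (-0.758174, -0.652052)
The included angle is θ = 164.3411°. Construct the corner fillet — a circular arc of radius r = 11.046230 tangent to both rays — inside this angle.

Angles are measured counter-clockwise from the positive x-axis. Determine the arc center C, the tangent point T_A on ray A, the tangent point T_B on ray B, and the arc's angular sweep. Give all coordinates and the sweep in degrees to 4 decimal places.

bisector direction at 138.5259° = (-0.749256,0.662281)
center distance |VC| = r/sin(θ/2) = 11.046230/sin(82.1706°) = 11.150172
C = V + |VC|·bis = (-33.3712,26.4933)
T_A = V + ((C−V)·d_A)·d_A = V + 1.5189·d_A = (-24.1753,20.3732)
T_B = V + ((C−V)·d_B)·d_B = V + 1.5189·d_B = (-26.1685,18.1183)
sweep = 180° − θ = 15.6589°

center=(-33.3712,26.4933) T_A=(-24.1753,20.3732) T_B=(-26.1685,18.1183) sweep=15.6589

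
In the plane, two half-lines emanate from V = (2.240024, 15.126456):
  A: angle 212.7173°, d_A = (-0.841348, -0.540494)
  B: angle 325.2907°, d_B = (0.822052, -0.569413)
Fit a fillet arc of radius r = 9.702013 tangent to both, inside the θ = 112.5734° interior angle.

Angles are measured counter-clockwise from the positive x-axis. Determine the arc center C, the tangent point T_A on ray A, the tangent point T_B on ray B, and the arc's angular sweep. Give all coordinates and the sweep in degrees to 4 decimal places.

center=(2.0373,3.4647) T_A=(-3.2066,11.6275) T_B=(7.5617,11.4403) sweep=67.4266

bisector direction at 269.0040° = (-0.017383,-0.999849)
center distance |VC| = r/sin(θ/2) = 9.702013/sin(56.2867°) = 11.663522
C = V + |VC|·bis = (2.0373,3.4647)
T_A = V + ((C−V)·d_A)·d_A = V + 6.4737·d_A = (-3.2066,11.6275)
T_B = V + ((C−V)·d_B)·d_B = V + 6.4737·d_B = (7.5617,11.4403)
sweep = 180° − θ = 67.4266°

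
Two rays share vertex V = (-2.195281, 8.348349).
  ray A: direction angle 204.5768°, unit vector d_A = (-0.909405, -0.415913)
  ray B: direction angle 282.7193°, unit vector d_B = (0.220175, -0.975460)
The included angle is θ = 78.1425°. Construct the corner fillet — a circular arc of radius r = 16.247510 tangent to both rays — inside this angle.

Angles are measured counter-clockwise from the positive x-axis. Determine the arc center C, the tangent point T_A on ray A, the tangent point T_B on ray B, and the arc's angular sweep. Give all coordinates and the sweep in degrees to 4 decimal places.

bisector direction at 243.6480° = (-0.443884,-0.896084)
center distance |VC| = r/sin(θ/2) = 16.247510/sin(39.0712°) = 25.777983
C = V + |VC|·bis = (-13.6377,-14.7509)
T_A = V + ((C−V)·d_A)·d_A = V + 20.0131·d_A = (-20.3953,0.0247)
T_B = V + ((C−V)·d_B)·d_B = V + 20.0131·d_B = (2.2111,-11.1736)
sweep = 180° − θ = 101.8575°

center=(-13.6377,-14.7509) T_A=(-20.3953,0.0247) T_B=(2.2111,-11.1736) sweep=101.8575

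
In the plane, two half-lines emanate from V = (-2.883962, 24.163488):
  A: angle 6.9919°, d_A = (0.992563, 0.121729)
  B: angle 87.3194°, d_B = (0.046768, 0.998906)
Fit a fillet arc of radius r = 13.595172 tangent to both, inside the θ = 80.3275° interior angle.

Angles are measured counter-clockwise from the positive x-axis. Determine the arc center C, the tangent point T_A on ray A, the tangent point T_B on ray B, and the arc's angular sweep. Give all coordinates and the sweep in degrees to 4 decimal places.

center=(11.4497,39.6184) T_A=(13.1046,26.1243) T_B=(-2.1306,40.2542) sweep=99.6725

bisector direction at 47.1557° = (0.680009,0.733204)
center distance |VC| = r/sin(θ/2) = 13.595172/sin(40.1638°) = 21.078625
C = V + |VC|·bis = (11.4497,39.6184)
T_A = V + ((C−V)·d_A)·d_A = V + 16.1084·d_A = (13.1046,26.1243)
T_B = V + ((C−V)·d_B)·d_B = V + 16.1084·d_B = (-2.1306,40.2542)
sweep = 180° − θ = 99.6725°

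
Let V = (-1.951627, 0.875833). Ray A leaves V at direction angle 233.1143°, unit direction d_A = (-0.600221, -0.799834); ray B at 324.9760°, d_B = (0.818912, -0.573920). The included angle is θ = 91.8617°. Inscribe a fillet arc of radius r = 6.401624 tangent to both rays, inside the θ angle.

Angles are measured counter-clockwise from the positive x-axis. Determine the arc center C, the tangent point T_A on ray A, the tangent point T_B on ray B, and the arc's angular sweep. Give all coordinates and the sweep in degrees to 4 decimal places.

center=(-0.5509,-7.9231) T_A=(-5.6711,-4.0807) T_B=(3.1231,-2.6807) sweep=88.1383

bisector direction at 279.0451° = (0.157213,-0.987565)
center distance |VC| = r/sin(θ/2) = 6.401624/sin(45.9308°) = 8.909695
C = V + |VC|·bis = (-0.5509,-7.9231)
T_A = V + ((C−V)·d_A)·d_A = V + 6.1969·d_A = (-5.6711,-4.0807)
T_B = V + ((C−V)·d_B)·d_B = V + 6.1969·d_B = (3.1231,-2.6807)
sweep = 180° − θ = 88.1383°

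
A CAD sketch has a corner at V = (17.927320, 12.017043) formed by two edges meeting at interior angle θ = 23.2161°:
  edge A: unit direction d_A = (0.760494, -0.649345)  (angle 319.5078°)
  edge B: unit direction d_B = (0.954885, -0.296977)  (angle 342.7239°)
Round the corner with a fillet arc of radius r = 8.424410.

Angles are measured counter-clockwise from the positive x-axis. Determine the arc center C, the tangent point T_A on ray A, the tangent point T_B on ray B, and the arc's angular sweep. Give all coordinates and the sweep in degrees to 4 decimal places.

bisector direction at 331.1158° = (0.875598,-0.483040)
center distance |VC| = r/sin(θ/2) = 8.424410/sin(11.6081°) = 41.867590
C = V + |VC|·bis = (54.5865,-8.2067)
T_A = V + ((C−V)·d_A)·d_A = V + 41.0113·d_A = (49.1162,-14.6134)
T_B = V + ((C−V)·d_B)·d_B = V + 41.0113·d_B = (57.0884,-0.1623)
sweep = 180° − θ = 156.7839°

center=(54.5865,-8.2067) T_A=(49.1162,-14.6134) T_B=(57.0884,-0.1623) sweep=156.7839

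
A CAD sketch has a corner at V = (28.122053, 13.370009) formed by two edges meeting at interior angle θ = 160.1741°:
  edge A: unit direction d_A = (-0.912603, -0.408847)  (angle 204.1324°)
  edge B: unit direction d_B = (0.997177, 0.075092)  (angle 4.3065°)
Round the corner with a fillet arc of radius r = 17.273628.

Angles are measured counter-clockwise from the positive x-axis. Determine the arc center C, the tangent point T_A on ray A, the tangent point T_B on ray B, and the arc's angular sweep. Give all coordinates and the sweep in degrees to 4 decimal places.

center=(32.4294,-3.6282) T_A=(25.3671,12.1358) T_B=(31.1323,13.5967) sweep=19.8259

bisector direction at 284.2194° = (0.245636,-0.969362)
center distance |VC| = r/sin(θ/2) = 17.273628/sin(80.0871°) = 17.535424
C = V + |VC|·bis = (32.4294,-3.6282)
T_A = V + ((C−V)·d_A)·d_A = V + 3.0188·d_A = (25.3671,12.1358)
T_B = V + ((C−V)·d_B)·d_B = V + 3.0188·d_B = (31.1323,13.5967)
sweep = 180° − θ = 19.8259°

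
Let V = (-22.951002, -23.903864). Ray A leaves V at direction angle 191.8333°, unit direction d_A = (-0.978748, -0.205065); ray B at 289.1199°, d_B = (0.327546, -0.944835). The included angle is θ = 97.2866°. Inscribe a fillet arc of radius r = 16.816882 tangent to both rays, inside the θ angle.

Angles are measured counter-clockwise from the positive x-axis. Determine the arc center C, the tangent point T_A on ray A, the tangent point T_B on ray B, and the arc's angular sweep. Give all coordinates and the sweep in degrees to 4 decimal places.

center=(-33.9914,-43.3990) T_A=(-37.4399,-26.9395) T_B=(-18.1022,-37.8907) sweep=82.7134

bisector direction at 240.4766° = (-0.492779,-0.870155)
center distance |VC| = r/sin(θ/2) = 16.816882/sin(48.6433°) = 22.404268
C = V + |VC|·bis = (-33.9914,-43.3990)
T_A = V + ((C−V)·d_A)·d_A = V + 14.8035·d_A = (-37.4399,-26.9395)
T_B = V + ((C−V)·d_B)·d_B = V + 14.8035·d_B = (-18.1022,-37.8907)
sweep = 180° − θ = 82.7134°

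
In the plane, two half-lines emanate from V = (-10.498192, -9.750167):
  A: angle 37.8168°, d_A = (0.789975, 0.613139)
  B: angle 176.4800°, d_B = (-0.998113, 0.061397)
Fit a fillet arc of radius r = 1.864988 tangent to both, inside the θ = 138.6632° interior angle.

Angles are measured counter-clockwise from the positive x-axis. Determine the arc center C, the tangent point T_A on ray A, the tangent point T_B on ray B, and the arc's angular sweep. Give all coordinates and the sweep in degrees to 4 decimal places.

bisector direction at 107.1484° = (-0.294848,0.955544)
center distance |VC| = r/sin(θ/2) = 1.864988/sin(69.3316°) = 1.993278
C = V + |VC|·bis = (-11.0859,-7.8455)
T_A = V + ((C−V)·d_A)·d_A = V + 0.7035·d_A = (-9.9424,-9.3188)
T_B = V + ((C−V)·d_B)·d_B = V + 0.7035·d_B = (-11.2004,-9.7070)
sweep = 180° − θ = 41.3368°

center=(-11.0859,-7.8455) T_A=(-9.9424,-9.3188) T_B=(-11.2004,-9.7070) sweep=41.3368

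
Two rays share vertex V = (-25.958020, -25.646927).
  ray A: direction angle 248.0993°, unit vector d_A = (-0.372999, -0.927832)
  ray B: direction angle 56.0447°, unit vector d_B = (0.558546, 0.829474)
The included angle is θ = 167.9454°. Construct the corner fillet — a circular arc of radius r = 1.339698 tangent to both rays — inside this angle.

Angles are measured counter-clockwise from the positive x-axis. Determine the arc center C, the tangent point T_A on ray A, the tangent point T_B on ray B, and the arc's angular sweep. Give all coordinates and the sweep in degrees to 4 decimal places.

center=(-24.7678,-26.2779) T_A=(-26.0108,-25.7782) T_B=(-25.8790,-25.5296) sweep=12.0546

bisector direction at 332.0720° = (0.883537,-0.468362)
center distance |VC| = r/sin(θ/2) = 1.339698/sin(83.9727°) = 1.347145
C = V + |VC|·bis = (-24.7678,-26.2779)
T_A = V + ((C−V)·d_A)·d_A = V + 0.1415·d_A = (-26.0108,-25.7782)
T_B = V + ((C−V)·d_B)·d_B = V + 0.1415·d_B = (-25.8790,-25.5296)
sweep = 180° − θ = 12.0546°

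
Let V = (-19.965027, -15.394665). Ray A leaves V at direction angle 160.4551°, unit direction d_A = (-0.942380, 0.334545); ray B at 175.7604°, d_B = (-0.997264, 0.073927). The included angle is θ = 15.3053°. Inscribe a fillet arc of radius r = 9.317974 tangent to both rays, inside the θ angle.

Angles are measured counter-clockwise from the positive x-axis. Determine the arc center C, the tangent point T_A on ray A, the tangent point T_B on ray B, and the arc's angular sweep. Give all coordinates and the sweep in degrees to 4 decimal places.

center=(-88.4352,-0.9754) T_A=(-85.3179,7.8057) T_B=(-89.1241,-10.2679) sweep=164.6947

bisector direction at 168.1077° = (-0.978537,0.206072)
center distance |VC| = r/sin(θ/2) = 9.317974/sin(7.6527°) = 69.972002
C = V + |VC|·bis = (-88.4352,-0.9754)
T_A = V + ((C−V)·d_A)·d_A = V + 69.3488·d_A = (-85.3179,7.8057)
T_B = V + ((C−V)·d_B)·d_B = V + 69.3488·d_B = (-89.1241,-10.2679)
sweep = 180° − θ = 164.6947°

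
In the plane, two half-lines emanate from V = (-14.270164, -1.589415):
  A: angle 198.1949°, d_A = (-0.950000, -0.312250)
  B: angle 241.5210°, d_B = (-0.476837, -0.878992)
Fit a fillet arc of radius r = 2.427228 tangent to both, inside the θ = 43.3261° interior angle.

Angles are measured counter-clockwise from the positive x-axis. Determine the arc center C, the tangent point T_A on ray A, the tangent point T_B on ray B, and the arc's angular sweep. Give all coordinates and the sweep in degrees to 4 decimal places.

center=(-19.3175,-5.8034) T_A=(-20.0754,-3.4975) T_B=(-17.1840,-6.9608) sweep=136.6739

bisector direction at 219.8579° = (-0.767636,-0.640886)
center distance |VC| = r/sin(θ/2) = 2.427228/sin(21.6630°) = 6.575226
C = V + |VC|·bis = (-19.3175,-5.8034)
T_A = V + ((C−V)·d_A)·d_A = V + 6.1108·d_A = (-20.0754,-3.4975)
T_B = V + ((C−V)·d_B)·d_B = V + 6.1108·d_B = (-17.1840,-6.9608)
sweep = 180° − θ = 136.6739°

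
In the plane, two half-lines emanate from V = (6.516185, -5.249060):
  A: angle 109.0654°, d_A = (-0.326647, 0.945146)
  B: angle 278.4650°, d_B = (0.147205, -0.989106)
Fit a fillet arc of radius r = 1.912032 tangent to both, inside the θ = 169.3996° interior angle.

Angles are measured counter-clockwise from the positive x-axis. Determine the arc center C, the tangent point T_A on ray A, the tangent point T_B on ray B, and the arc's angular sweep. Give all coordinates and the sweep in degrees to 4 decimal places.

bisector direction at 193.7652° = (-0.971279,-0.237944)
center distance |VC| = r/sin(θ/2) = 1.912032/sin(84.6998°) = 1.920242
C = V + |VC|·bis = (4.6511,-5.7060)
T_A = V + ((C−V)·d_A)·d_A = V + 0.1774·d_A = (6.4582,-5.0814)
T_B = V + ((C−V)·d_B)·d_B = V + 0.1774·d_B = (6.5423,-5.4245)
sweep = 180° − θ = 10.6004°

center=(4.6511,-5.7060) T_A=(6.4582,-5.0814) T_B=(6.5423,-5.4245) sweep=10.6004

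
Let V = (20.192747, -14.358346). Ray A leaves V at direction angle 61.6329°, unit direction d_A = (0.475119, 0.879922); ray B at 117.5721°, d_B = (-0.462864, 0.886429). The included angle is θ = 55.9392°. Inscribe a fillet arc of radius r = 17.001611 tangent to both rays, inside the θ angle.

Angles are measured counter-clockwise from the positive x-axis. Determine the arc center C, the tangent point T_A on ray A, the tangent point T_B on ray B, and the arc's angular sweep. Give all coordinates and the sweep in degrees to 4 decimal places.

center=(20.4442,21.8913) T_A=(35.4043,13.8135) T_B=(5.3735,14.0219) sweep=124.0608

bisector direction at 89.6025° = (0.006938,0.999976)
center distance |VC| = r/sin(θ/2) = 17.001611/sin(27.9696°) = 36.250536
C = V + |VC|·bis = (20.4442,21.8913)
T_A = V + ((C−V)·d_A)·d_A = V + 32.0163·d_A = (35.4043,13.8135)
T_B = V + ((C−V)·d_B)·d_B = V + 32.0163·d_B = (5.3735,14.0219)
sweep = 180° − θ = 124.0608°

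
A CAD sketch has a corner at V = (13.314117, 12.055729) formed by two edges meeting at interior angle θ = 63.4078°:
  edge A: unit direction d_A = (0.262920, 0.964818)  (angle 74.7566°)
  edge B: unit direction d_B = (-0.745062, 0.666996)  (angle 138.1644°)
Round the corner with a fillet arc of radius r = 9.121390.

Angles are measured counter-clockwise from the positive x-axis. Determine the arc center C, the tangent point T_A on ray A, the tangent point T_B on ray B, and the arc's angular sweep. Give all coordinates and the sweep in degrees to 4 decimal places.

center=(8.3961,28.7009) T_A=(17.1965,26.3027) T_B=(2.3121,21.9049) sweep=116.5922

bisector direction at 106.4605° = (-0.283354,0.959015)
center distance |VC| = r/sin(θ/2) = 9.121390/sin(31.7039°) = 17.356569
C = V + |VC|·bis = (8.3961,28.7009)
T_A = V + ((C−V)·d_A)·d_A = V + 14.7665·d_A = (17.1965,26.3027)
T_B = V + ((C−V)·d_B)·d_B = V + 14.7665·d_B = (2.3121,21.9049)
sweep = 180° − θ = 116.5922°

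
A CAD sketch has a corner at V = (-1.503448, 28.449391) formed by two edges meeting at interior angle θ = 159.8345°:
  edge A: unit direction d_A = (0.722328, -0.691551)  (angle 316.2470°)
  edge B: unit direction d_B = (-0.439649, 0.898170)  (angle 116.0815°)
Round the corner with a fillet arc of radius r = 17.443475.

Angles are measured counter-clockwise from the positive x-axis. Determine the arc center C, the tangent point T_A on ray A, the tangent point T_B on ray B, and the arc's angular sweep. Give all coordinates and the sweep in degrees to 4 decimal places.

bisector direction at 36.1642° = (0.807329,0.590102)
center distance |VC| = r/sin(θ/2) = 17.443475/sin(79.9172°) = 17.717099
C = V + |VC|·bis = (12.8001,38.9043)
T_A = V + ((C−V)·d_A)·d_A = V + 3.1017·d_A = (0.7370,26.3044)
T_B = V + ((C−V)·d_B)·d_B = V + 3.1017·d_B = (-2.8671,31.2353)
sweep = 180° − θ = 20.1655°

center=(12.8001,38.9043) T_A=(0.7370,26.3044) T_B=(-2.8671,31.2353) sweep=20.1655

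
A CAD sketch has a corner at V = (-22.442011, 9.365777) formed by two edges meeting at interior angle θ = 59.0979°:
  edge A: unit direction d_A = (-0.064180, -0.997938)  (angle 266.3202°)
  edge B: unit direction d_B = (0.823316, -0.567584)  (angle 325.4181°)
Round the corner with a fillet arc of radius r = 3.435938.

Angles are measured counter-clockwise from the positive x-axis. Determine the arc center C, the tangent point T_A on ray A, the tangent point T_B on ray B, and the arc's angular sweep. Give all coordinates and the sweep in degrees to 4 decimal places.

bisector direction at 295.8691° = (0.436317,-0.899793)
center distance |VC| = r/sin(θ/2) = 3.435938/sin(29.5490°) = 6.967089
C = V + |VC|·bis = (-19.4021,3.0968)
T_A = V + ((C−V)·d_A)·d_A = V + 6.0609·d_A = (-22.8310,3.3174)
T_B = V + ((C−V)·d_B)·d_B = V + 6.0609·d_B = (-17.4520,5.9257)
sweep = 180° − θ = 120.9021°

center=(-19.4021,3.0968) T_A=(-22.8310,3.3174) T_B=(-17.4520,5.9257) sweep=120.9021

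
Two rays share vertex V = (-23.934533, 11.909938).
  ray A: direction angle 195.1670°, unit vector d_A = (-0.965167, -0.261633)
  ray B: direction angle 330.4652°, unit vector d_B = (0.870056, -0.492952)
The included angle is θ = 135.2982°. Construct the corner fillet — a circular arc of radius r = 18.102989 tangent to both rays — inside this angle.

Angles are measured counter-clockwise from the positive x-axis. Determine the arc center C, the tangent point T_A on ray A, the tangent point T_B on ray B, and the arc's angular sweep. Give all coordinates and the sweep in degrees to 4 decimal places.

bisector direction at 262.8161° = (-0.125054,-0.992150)
center distance |VC| = r/sin(θ/2) = 18.102989/sin(67.6491°) = 19.573502
C = V + |VC|·bis = (-26.3823,-7.5099)
T_A = V + ((C−V)·d_A)·d_A = V + 7.4434·d_A = (-31.1186,9.9625)
T_B = V + ((C−V)·d_B)·d_B = V + 7.4434·d_B = (-17.4584,8.2407)
sweep = 180° − θ = 44.7018°

center=(-26.3823,-7.5099) T_A=(-31.1186,9.9625) T_B=(-17.4584,8.2407) sweep=44.7018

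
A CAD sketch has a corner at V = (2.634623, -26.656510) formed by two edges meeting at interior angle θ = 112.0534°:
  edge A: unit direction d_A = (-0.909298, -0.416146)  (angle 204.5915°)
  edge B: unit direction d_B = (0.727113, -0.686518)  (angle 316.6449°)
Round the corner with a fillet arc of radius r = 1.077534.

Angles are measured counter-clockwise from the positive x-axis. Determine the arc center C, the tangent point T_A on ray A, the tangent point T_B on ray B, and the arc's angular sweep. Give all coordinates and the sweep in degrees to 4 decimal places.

bisector direction at 260.6182° = (-0.163013,-0.986624)
center distance |VC| = r/sin(θ/2) = 1.077534/sin(56.0267°) = 1.299333
C = V + |VC|·bis = (2.4228,-27.9385)
T_A = V + ((C−V)·d_A)·d_A = V + 0.7261·d_A = (1.9744,-26.9587)
T_B = V + ((C−V)·d_B)·d_B = V + 0.7261·d_B = (3.1626,-27.1550)
sweep = 180° − θ = 67.9466°

center=(2.4228,-27.9385) T_A=(1.9744,-26.9587) T_B=(3.1626,-27.1550) sweep=67.9466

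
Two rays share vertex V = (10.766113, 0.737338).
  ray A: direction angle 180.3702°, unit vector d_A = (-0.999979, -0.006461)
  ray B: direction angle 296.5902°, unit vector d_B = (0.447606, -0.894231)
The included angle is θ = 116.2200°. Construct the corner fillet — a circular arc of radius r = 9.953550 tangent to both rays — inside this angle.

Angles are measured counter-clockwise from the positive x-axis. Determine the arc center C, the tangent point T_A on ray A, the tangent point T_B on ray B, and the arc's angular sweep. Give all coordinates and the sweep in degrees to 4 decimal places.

center=(4.6374,-9.2560) T_A=(4.5731,0.6973) T_B=(13.5382,-4.8007) sweep=63.7800

bisector direction at 238.4802° = (-0.522793,-0.852460)
center distance |VC| = r/sin(θ/2) = 9.953550/sin(58.1100°) = 11.722969
C = V + |VC|·bis = (4.6374,-9.2560)
T_A = V + ((C−V)·d_A)·d_A = V + 6.1931·d_A = (4.5731,0.6973)
T_B = V + ((C−V)·d_B)·d_B = V + 6.1931·d_B = (13.5382,-4.8007)
sweep = 180° − θ = 63.7800°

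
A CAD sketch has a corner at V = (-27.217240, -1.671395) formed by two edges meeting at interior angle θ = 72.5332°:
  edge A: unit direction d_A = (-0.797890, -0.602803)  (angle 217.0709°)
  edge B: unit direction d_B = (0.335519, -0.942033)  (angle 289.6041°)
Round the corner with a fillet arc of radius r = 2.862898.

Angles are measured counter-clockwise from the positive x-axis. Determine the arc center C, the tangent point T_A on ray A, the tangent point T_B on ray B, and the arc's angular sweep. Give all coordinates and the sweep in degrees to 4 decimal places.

bisector direction at 253.3375° = (-0.286734,-0.958010)
center distance |VC| = r/sin(θ/2) = 2.862898/sin(36.2666°) = 4.839710
C = V + |VC|·bis = (-28.6049,-6.3079)
T_A = V + ((C−V)·d_A)·d_A = V + 3.9021·d_A = (-30.3307,-4.0236)
T_B = V + ((C−V)·d_B)·d_B = V + 3.9021·d_B = (-25.9080,-5.3473)
sweep = 180° − θ = 107.4668°

center=(-28.6049,-6.3079) T_A=(-30.3307,-4.0236) T_B=(-25.9080,-5.3473) sweep=107.4668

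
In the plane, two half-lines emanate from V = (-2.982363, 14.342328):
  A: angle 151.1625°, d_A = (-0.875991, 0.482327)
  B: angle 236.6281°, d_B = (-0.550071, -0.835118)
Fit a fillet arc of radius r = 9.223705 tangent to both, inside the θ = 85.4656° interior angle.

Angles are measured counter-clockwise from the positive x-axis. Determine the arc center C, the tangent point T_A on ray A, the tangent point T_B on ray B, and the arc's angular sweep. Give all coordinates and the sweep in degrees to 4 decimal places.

bisector direction at 193.8953° = (-0.970736,-0.240148)
center distance |VC| = r/sin(θ/2) = 9.223705/sin(42.7328°) = 13.592651
C = V + |VC|·bis = (-16.1772,11.0781)
T_A = V + ((C−V)·d_A)·d_A = V + 9.9842·d_A = (-11.7284,19.1580)
T_B = V + ((C−V)·d_B)·d_B = V + 9.9842·d_B = (-8.4744,6.0044)
sweep = 180° − θ = 94.5344°

center=(-16.1772,11.0781) T_A=(-11.7284,19.1580) T_B=(-8.4744,6.0044) sweep=94.5344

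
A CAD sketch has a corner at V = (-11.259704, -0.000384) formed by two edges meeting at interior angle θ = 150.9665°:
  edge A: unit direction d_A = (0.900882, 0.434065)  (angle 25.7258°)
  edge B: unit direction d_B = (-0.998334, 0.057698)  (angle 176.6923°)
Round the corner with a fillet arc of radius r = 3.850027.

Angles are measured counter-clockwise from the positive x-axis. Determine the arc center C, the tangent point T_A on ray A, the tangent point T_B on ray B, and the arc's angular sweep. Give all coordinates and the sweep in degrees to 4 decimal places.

center=(-12.0328,3.9007) T_A=(-10.3616,0.4323) T_B=(-12.2549,0.0571) sweep=29.0335

bisector direction at 101.2091° = (-0.194389,0.980924)
center distance |VC| = r/sin(θ/2) = 3.850027/sin(75.4832°) = 3.976995
C = V + |VC|·bis = (-12.0328,3.9007)
T_A = V + ((C−V)·d_A)·d_A = V + 0.9969·d_A = (-10.3616,0.4323)
T_B = V + ((C−V)·d_B)·d_B = V + 0.9969·d_B = (-12.2549,0.0571)
sweep = 180° − θ = 29.0335°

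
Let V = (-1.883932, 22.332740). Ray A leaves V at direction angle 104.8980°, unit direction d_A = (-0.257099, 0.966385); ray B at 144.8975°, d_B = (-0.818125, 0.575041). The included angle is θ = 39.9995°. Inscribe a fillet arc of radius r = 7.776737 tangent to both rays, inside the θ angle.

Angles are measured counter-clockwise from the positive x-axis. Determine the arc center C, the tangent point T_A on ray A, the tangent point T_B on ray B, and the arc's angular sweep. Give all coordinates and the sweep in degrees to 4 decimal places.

center=(-14.8926,40.9818) T_A=(-7.3773,42.9812) T_B=(-19.3646,34.6195) sweep=140.0005

bisector direction at 124.8978° = (-0.572114,0.820174)
center distance |VC| = r/sin(θ/2) = 7.776737/sin(19.9997°) = 22.737930
C = V + |VC|·bis = (-14.8926,40.9818)
T_A = V + ((C−V)·d_A)·d_A = V + 21.3667·d_A = (-7.3773,42.9812)
T_B = V + ((C−V)·d_B)·d_B = V + 21.3667·d_B = (-19.3646,34.6195)
sweep = 180° − θ = 140.0005°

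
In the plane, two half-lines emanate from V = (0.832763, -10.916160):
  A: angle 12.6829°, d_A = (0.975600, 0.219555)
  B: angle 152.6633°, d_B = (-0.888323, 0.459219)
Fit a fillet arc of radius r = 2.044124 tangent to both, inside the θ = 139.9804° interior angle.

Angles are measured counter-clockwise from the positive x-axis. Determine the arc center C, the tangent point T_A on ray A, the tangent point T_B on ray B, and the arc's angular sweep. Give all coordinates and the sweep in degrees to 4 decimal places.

bisector direction at 82.6731° = (0.127530,0.991835)
center distance |VC| = r/sin(θ/2) = 2.044124/sin(69.9902°) = 2.175447
C = V + |VC|·bis = (1.1102,-8.7585)
T_A = V + ((C−V)·d_A)·d_A = V + 0.7444·d_A = (1.5590,-10.7527)
T_B = V + ((C−V)·d_B)·d_B = V + 0.7444·d_B = (0.1715,-10.5743)
sweep = 180° − θ = 40.0196°

center=(1.1102,-8.7585) T_A=(1.5590,-10.7527) T_B=(0.1715,-10.5743) sweep=40.0196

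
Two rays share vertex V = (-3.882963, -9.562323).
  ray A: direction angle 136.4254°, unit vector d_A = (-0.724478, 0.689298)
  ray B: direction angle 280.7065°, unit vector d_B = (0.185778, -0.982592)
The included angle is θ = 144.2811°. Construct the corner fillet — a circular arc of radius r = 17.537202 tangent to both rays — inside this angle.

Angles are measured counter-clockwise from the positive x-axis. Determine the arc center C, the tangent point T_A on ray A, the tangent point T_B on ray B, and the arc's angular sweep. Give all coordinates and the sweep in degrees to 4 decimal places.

center=(-20.0651,-18.3726) T_A=(-7.9767,-5.6673) T_B=(-2.8332,-15.1146) sweep=35.7189

bisector direction at 208.5659° = (-0.878267,-0.478170)
center distance |VC| = r/sin(θ/2) = 17.537202/sin(72.1406°) = 18.425075
C = V + |VC|·bis = (-20.0651,-18.3726)
T_A = V + ((C−V)·d_A)·d_A = V + 5.6507·d_A = (-7.9767,-5.6673)
T_B = V + ((C−V)·d_B)·d_B = V + 5.6507·d_B = (-2.8332,-15.1146)
sweep = 180° − θ = 35.7189°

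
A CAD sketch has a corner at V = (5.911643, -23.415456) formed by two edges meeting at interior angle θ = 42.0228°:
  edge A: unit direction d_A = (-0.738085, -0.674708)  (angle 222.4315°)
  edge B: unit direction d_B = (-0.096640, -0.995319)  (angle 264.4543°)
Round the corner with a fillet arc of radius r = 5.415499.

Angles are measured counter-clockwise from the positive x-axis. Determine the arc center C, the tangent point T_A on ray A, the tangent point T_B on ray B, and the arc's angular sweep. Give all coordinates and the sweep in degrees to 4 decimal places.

bisector direction at 243.4429° = (-0.447089,-0.894489)
center distance |VC| = r/sin(θ/2) = 5.415499/sin(21.0114°) = 15.103732
C = V + |VC|·bis = (-0.8411,-36.9256)
T_A = V + ((C−V)·d_A)·d_A = V + 14.0995·d_A = (-4.4950,-32.9285)
T_B = V + ((C−V)·d_B)·d_B = V + 14.0995·d_B = (4.5491,-37.4489)
sweep = 180° − θ = 137.9772°

center=(-0.8411,-36.9256) T_A=(-4.4950,-32.9285) T_B=(4.5491,-37.4489) sweep=137.9772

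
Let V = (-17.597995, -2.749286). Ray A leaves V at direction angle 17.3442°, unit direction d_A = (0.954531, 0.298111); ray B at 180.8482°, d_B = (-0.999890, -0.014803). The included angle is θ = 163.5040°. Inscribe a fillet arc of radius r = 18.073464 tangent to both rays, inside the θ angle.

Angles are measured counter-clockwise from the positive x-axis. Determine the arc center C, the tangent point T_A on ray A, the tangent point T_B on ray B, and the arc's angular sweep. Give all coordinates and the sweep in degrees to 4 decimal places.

center=(-20.4851,15.2834) T_A=(-15.0972,-1.9683) T_B=(-20.2176,-2.7881) sweep=16.4960

bisector direction at 99.0962° = (-0.158093,0.987424)
center distance |VC| = r/sin(θ/2) = 18.073464/sin(81.7520°) = 18.262363
C = V + |VC|·bis = (-20.4851,15.2834)
T_A = V + ((C−V)·d_A)·d_A = V + 2.6199·d_A = (-15.0972,-1.9683)
T_B = V + ((C−V)·d_B)·d_B = V + 2.6199·d_B = (-20.2176,-2.7881)
sweep = 180° − θ = 16.4960°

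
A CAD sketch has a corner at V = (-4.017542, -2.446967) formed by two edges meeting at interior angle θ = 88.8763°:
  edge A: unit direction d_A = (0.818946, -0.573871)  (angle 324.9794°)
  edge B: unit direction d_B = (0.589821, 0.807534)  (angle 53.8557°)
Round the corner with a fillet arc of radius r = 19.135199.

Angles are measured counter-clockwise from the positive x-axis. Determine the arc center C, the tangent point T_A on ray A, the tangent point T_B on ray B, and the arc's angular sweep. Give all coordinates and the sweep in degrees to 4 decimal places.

center=(22.9447,2.0251) T_A=(11.9635,-13.6456) T_B=(7.4923,13.3114) sweep=91.1237

bisector direction at 9.4176° = (0.986522,0.163628)
center distance |VC| = r/sin(θ/2) = 19.135199/sin(44.4382°) = 27.330575
C = V + |VC|·bis = (22.9447,2.0251)
T_A = V + ((C−V)·d_A)·d_A = V + 19.5142·d_A = (11.9635,-13.6456)
T_B = V + ((C−V)·d_B)·d_B = V + 19.5142·d_B = (7.4923,13.3114)
sweep = 180° − θ = 91.1237°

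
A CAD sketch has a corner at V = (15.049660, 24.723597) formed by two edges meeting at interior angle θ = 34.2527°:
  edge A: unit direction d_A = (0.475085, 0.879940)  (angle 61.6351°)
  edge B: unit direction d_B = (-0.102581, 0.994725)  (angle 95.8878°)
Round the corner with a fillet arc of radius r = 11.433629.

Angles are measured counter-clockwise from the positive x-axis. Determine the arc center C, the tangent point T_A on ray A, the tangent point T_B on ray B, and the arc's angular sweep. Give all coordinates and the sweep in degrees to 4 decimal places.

center=(22.6167,62.8056) T_A=(32.6776,57.3736) T_B=(11.2434,61.6327) sweep=145.7473

bisector direction at 78.7614° = (0.194894,0.980824)
center distance |VC| = r/sin(θ/2) = 11.433629/sin(17.1263°) = 38.826523
C = V + |VC|·bis = (22.6167,62.8056)
T_A = V + ((C−V)·d_A)·d_A = V + 37.1049·d_A = (32.6776,57.3736)
T_B = V + ((C−V)·d_B)·d_B = V + 37.1049·d_B = (11.2434,61.6327)
sweep = 180° − θ = 145.7473°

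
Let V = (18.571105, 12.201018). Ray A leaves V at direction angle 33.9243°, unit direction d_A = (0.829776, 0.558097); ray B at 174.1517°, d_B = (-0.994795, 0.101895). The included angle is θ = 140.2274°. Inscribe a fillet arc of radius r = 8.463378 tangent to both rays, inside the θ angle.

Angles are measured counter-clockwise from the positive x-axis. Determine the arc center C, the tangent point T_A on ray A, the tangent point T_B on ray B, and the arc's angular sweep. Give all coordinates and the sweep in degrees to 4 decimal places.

center=(16.3880,20.9323) T_A=(21.1114,13.9096) T_B=(15.5256,12.5130) sweep=39.7726

bisector direction at 104.0380° = (-0.242565,0.970135)
center distance |VC| = r/sin(θ/2) = 8.463378/sin(70.1137°) = 9.000056
C = V + |VC|·bis = (16.3880,20.9323)
T_A = V + ((C−V)·d_A)·d_A = V + 3.0614·d_A = (21.1114,13.9096)
T_B = V + ((C−V)·d_B)·d_B = V + 3.0614·d_B = (15.5256,12.5130)
sweep = 180° − θ = 39.7726°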